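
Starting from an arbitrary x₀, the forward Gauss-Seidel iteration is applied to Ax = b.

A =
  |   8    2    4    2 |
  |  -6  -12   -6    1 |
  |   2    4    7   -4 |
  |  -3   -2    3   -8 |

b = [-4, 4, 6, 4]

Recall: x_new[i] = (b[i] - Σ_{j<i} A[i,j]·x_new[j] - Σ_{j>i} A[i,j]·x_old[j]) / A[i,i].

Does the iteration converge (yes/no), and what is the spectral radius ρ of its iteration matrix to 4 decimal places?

Split A = D + L + U, D = diag(8, -12, 7, -8).
T_GS = -(D+L)⁻¹U: row 0 first, T[0,2] = -(4)/(8) = -0.5000; later rows by forward substitution.
  T[0,:] = [+0.0000 -0.2500 -0.5000 -0.2500]
  T[1,:] = [+0.0000 +0.1250 -0.2500 +0.2083]
  T[2,:] = [+0.0000 +0.0000 +0.2857 +0.5238]
  T[3,:] = [+0.0000 +0.0625 +0.3571 +0.2381]
|λ(T)| sorted: 0.6890, 0.2183, 0.1781, 0.0000.
ρ(T) = max|λ| = 0.6890; 0.6890 < 1, so it converges for any x₀.

yes, ρ = 0.6890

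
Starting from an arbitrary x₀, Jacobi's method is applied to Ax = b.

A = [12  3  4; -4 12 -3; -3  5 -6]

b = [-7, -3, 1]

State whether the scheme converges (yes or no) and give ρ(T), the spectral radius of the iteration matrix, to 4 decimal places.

Diagonal D = diag(12, 12, -6); L, U strict lower/upper.
T_J = -D⁻¹(L+U): T[0,2] = -(4)/(12) = -0.3333; T[0,0] = 0.
  T[0,:] = [+0.0000, -0.2500, -0.3333]
  T[1,:] = [+0.3333, +0.0000, +0.2500]
  T[2,:] = [-0.5000, +0.8333, +0.0000]
|roots of det(T-λI)|: 0.6244, 0.3134, 0.3134.
ρ(T) = max|λ| = 0.6244; 0.6244 < 1, so it converges for any x₀.

yes, ρ = 0.6244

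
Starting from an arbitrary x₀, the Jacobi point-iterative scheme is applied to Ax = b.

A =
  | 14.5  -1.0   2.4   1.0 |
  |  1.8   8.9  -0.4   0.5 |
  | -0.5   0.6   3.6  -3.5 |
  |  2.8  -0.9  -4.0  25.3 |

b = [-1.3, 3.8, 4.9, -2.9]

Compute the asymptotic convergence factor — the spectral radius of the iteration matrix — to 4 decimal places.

Write A = D+L+U with D = diag(14.5, 8.9, 3.6, 25.3).
Jacobi T = -D⁻¹(L+U): T[0,3] = -(1)/(14.5) = -0.0690; T[0,0] = 0.
  T[0,:] = [+0.0000, +0.0690, -0.1655, -0.0690]
  T[1,:] = [-0.2022, +0.0000, +0.0449, -0.0562]
  T[2,:] = [+0.1389, -0.1667, +0.0000, +0.9722]
  T[3,:] = [-0.1107, +0.0356, +0.1581, +0.0000]
|roots of det(T-λI)|: 0.4096, 0.3069, 0.1461, 0.1461.
ρ(T) = max|λ| = 0.4096; 0.4096 < 1, so it converges for any x₀.

0.4096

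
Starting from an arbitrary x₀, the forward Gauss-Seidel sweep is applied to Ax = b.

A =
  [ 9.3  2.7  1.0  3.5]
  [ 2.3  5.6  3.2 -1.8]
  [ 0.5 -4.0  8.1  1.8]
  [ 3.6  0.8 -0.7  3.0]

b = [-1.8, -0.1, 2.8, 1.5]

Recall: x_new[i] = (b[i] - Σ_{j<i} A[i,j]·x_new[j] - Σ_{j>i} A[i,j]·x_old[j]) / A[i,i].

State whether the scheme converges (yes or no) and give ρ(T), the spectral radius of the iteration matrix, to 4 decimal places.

yes, ρ = 0.6298

Let D = diag(9.3, 5.6, 8.1, 3); L, U the strict triangles.
T_GS = -(D+L)⁻¹U: row 0 first, T[0,2] = -(1)/(9.3) = -0.1075; later rows by forward substitution.
  T[0,:] = [+0.0000 -0.2903 -0.1075 -0.3763]
  T[1,:] = [+0.0000 +0.1192 -0.5273 +0.4760]
  T[2,:] = [+0.0000 +0.0768 -0.2537 +0.0361]
  T[3,:] = [+0.0000 +0.3345 +0.2104 +0.3331]
|eigenvalues of T|: 0.6298, 0.2650, 0.2650, 0.0000.
ρ(T) = max|λ| = 0.6298; 0.6298 < 1 ⇒ converges.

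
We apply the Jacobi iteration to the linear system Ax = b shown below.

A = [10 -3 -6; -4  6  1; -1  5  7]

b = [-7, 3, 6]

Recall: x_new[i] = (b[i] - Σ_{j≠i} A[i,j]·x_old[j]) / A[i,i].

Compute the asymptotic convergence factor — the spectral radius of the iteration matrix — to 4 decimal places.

0.8627

Split A = D + L + U, D = diag(10, 6, 7).
T_J = -D⁻¹(L+U): T[0,2] = -(-6)/(10) = +0.6000; T[0,0] = 0.
  T[0,:] = [+0.0000  +0.3000  +0.6000]
  T[1,:] = [+0.6667  +0.0000  -0.1667]
  T[2,:] = [+0.1429  -0.7143  +0.0000]
|eigenvalues of T|: 0.8627, 0.5826, 0.5826.
spectral radius ρ = 0.8627; 0.8627 < 1, so it converges for any x₀.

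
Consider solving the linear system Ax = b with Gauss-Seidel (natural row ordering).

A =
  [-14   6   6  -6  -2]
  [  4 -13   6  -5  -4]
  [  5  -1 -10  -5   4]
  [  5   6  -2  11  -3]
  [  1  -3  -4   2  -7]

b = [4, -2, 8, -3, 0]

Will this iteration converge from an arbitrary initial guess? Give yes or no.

no

A = D + L + U where D = diag(-14, -13, -10, 11, -7).
GS T = -(D+L)⁻¹U: row 0 first, T[0,3] = -(-6)/(-14) = -0.4286; later rows by forward substitution.
  T[0,:] = [+0.0000, +0.4286, +0.4286, -0.4286, -0.1429]
  T[1,:] = [+0.0000, +0.1319, +0.5934, -0.5165, -0.3516]
  T[2,:] = [+0.0000, +0.2011, +0.1549, -0.6626, +0.3637]
  T[3,:] = [+0.0000, -0.2302, -0.4903, +0.3560, +0.5956]
  T[4,:] = [+0.0000, -0.1760, -0.4217, +0.6405, +0.0926]
eigenvalue magnitudes: 1.3013, 0.3640, 0.2363, 0.0344, 0.0000.
ρ = 1.3013; 1.3013 > 1: divergent.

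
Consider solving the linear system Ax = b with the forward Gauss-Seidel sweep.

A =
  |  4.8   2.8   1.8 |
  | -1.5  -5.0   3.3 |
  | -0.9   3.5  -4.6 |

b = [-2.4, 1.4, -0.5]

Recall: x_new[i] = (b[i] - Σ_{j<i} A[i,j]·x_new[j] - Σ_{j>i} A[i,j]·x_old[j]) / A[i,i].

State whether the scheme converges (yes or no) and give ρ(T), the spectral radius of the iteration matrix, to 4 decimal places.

yes, ρ = 0.9182

Split A = D + L + U, D = diag(4.8, -5, -4.6).
T_GS = -(D+L)⁻¹U: row 0 first, T[0,1] = -(2.8)/(4.8) = -0.5833; later rows by forward substitution.
  T[0,:] = [+0.0000  -0.5833  -0.3750]
  T[1,:] = [+0.0000  +0.1750  +0.7725]
  T[2,:] = [+0.0000  +0.2473  +0.6611]
eigenvalue magnitudes: 0.9182, 0.0820, 0.0000.
ρ = 0.9182; 0.9182 < 1 ⇒ converges.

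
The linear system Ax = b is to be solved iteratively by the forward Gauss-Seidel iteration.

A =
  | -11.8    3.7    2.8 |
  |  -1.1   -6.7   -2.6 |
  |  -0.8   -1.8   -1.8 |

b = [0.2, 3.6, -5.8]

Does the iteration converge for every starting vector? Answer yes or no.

Split A = D + L + U, D = diag(-11.8, -6.7, -1.8).
GS T = -(D+L)⁻¹U: row 0 first, T[0,1] = -(3.7)/(-11.8) = +0.3136; later rows by forward substitution.
  T[0,:] = [+0.0000, +0.3136, +0.2373]
  T[1,:] = [+0.0000, -0.0515, -0.4270]
  T[2,:] = [+0.0000, -0.0879, +0.3216]
|λ(T)| sorted: 0.4040, 0.1339, 0.0000.
ρ(T) = max|λ| = 0.4040; 0.4040 < 1: convergent.

yes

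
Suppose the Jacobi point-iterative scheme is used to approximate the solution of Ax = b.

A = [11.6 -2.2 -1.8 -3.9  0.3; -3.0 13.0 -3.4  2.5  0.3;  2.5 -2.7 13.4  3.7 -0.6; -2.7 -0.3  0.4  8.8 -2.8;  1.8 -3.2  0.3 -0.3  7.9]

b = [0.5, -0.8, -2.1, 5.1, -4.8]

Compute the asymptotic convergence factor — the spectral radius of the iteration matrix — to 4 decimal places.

0.5500

A = D + L + U where D = diag(11.6, 13, 13.4, 8.8, 7.9).
Jacobi T = -D⁻¹(L+U): T[1,4] = -(0.3)/(13) = -0.0231; T[1,1] = 0.
  T[0,:] = [+0.0000 +0.1897 +0.1552 +0.3362 -0.0259]
  T[1,:] = [+0.2308 +0.0000 +0.2615 -0.1923 -0.0231]
  T[2,:] = [-0.1866 +0.2015 +0.0000 -0.2761 +0.0448]
  T[3,:] = [+0.3068 +0.0341 -0.0455 +0.0000 +0.3182]
  T[4,:] = [-0.2278 +0.4051 -0.0380 +0.0380 +0.0000]
moduli |λ_i(T)| = 0.5500, 0.4068, 0.4068, 0.1636, 0.1636.
ρ = 0.5500; 0.5500 < 1 ⇒ converges.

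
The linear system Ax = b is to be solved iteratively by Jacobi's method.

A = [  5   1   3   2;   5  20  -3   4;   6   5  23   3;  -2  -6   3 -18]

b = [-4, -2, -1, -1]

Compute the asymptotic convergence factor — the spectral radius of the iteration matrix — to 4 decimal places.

0.5521

Write A = D+L+U with D = diag(5, 20, 23, -18).
T_J = -D⁻¹(L+U): T[0,3] = -(2)/(5) = -0.4000; T[0,0] = 0.
  T[0,:] = [+0.0000, -0.2000, -0.6000, -0.4000]
  T[1,:] = [-0.2500, +0.0000, +0.1500, -0.2000]
  T[2,:] = [-0.2609, -0.2174, +0.0000, -0.1304]
  T[3,:] = [-0.1111, -0.3333, +0.1667, +0.0000]
|λ(T)| sorted: 0.5521, 0.3621, 0.3621, 0.1312.
ρ = 0.5521; 0.5521 < 1: convergent.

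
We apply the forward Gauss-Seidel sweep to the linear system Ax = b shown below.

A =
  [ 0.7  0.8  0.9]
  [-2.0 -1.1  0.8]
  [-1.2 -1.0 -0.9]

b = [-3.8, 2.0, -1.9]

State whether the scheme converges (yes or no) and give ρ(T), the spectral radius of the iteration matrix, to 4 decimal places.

no, ρ = 1.2637

Write A = D+L+U with D = diag(0.7, -1.1, -0.9).
T_GS = -(D+L)⁻¹U: row 0 first, T[0,2] = -(0.9)/(0.7) = -1.2857; later rows by forward substitution.
  T[0,:] = [+0.0000 -1.1429 -1.2857]
  T[1,:] = [+0.0000 +2.0779 +3.0649]
  T[2,:] = [+0.0000 -0.7850 -1.6912]
|λ(T)| sorted: 1.2637, 0.8770, 0.0000.
ρ = 1.2637; 1.2637 > 1: divergent.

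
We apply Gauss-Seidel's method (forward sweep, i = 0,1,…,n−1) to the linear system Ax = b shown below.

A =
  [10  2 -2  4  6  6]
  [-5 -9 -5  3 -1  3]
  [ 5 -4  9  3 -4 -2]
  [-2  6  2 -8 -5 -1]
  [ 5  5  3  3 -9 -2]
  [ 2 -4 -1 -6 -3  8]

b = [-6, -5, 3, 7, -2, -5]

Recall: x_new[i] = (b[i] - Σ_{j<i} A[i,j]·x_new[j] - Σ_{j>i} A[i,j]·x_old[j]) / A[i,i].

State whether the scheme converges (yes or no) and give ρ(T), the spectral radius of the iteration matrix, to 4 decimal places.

no, ρ = 1.1738

Write A = D+L+U with D = diag(10, -9, 9, -8, -9, 8).
Gauss-Seidel: T = -(D+L)⁻¹U, row 0 first, T[0,2] = -(-2)/(10) = +0.2000; later rows by forward substitution.
  T[0,:] = [+0.0000, -0.2000, +0.2000, -0.4000, -0.6000, -0.6000]
  T[1,:] = [+0.0000, +0.1111, -0.6667, +0.5556, +0.2222, +0.6667]
  T[2,:] = [+0.0000, +0.1605, -0.4074, +0.1358, +0.8765, +0.8519]
  T[3,:] = [+0.0000, +0.1735, -0.6519, +0.5506, -0.0892, +0.7380]
  T[4,:] = [+0.0000, +0.0619, -0.6123, +0.3152, +0.0526, +0.3448]
  T[5,:] = [+0.0000, +0.2789, -1.1528, +0.9259, +0.3235, +1.2726]
eigenvalue magnitudes: 1.1738, 0.6579, 0.6579, 0.0960, 0.0264, 0.0000.
ρ = 1.1738; 1.1738 > 1 ⇒ diverges.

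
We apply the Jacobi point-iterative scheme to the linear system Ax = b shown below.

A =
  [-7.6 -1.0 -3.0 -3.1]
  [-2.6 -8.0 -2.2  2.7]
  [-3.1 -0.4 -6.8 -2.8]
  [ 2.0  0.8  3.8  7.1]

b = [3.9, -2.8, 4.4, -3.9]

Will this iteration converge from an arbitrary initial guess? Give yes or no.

yes

Split A = D + L + U, D = diag(-7.6, -8, -6.8, 7.1).
Jacobi T = -D⁻¹(L+U): T[0,1] = -(-1)/(-7.6) = -0.1316; T[0,0] = 0.
  T[0,:] = [+0.0000, -0.1316, -0.3947, -0.4079]
  T[1,:] = [-0.3250, +0.0000, -0.2750, +0.3375]
  T[2,:] = [-0.4559, -0.0588, +0.0000, -0.4118]
  T[3,:] = [-0.2817, -0.1127, -0.5352, +0.0000]
|λ(T)| sorted: 0.8612, 0.4384, 0.4384, 0.0157.
ρ = 0.8612; 0.8612 < 1 ⇒ converges.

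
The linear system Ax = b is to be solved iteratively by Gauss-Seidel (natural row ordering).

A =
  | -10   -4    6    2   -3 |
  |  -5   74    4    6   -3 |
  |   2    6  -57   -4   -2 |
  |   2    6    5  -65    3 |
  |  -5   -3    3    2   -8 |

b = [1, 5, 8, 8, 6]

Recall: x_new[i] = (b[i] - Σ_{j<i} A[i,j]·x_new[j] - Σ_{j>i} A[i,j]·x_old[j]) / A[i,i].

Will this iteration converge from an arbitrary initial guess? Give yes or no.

A = D + L + U where D = diag(-10, 74, -57, -65, -8).
GS T = -(D+L)⁻¹U: row 0 first, T[0,2] = -(6)/(-10) = +0.6000; later rows by forward substitution.
  T[0,:] = [+0.0000 -0.4000 +0.6000 +0.2000 -0.3000]
  T[1,:] = [+0.0000 -0.0270 -0.0135 -0.0676 +0.0203]
  T[2,:] = [+0.0000 -0.0169 +0.0196 -0.0703 -0.0435]
  T[3,:] = [+0.0000 -0.0161 +0.0187 -0.0055 +0.0354]
  T[4,:] = [+0.0000 +0.2498 -0.3579 -0.1274 +0.1725]
|roots of det(T-λI)|: 0.2523, 0.0638, 0.0521, 0.0521, 0.0000.
ρ(T) = max|λ| = 0.2523; 0.2523 < 1 ⇒ converges.

yes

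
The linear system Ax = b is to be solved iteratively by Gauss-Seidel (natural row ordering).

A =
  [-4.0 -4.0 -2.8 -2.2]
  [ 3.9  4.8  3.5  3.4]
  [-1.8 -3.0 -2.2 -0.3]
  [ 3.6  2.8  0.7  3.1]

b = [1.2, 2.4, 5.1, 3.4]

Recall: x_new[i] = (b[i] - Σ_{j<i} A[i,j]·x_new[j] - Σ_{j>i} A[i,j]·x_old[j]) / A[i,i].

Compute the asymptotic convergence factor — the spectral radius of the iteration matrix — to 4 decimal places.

A = D + L + U where D = diag(-4, 4.8, -2.2, 3.1).
T_GS = -(D+L)⁻¹U: row 0 first, T[0,2] = -(-2.8)/(-4) = -0.7000; later rows by forward substitution.
  T[0,:] = [+0.0000  -1.0000  -0.7000  -0.5500]
  T[1,:] = [+0.0000  +0.8125  -0.1604  -0.2615]
  T[2,:] = [+0.0000  -0.2898  +0.7915  +0.6702]
  T[3,:] = [+0.0000  +0.4929  +0.7791  +0.7235]
eigenvalue magnitudes: 1.4305, 0.7955, 0.1015, 0.0000.
ρ = 1.4305; 1.4305 > 1 ⇒ diverges.

1.4305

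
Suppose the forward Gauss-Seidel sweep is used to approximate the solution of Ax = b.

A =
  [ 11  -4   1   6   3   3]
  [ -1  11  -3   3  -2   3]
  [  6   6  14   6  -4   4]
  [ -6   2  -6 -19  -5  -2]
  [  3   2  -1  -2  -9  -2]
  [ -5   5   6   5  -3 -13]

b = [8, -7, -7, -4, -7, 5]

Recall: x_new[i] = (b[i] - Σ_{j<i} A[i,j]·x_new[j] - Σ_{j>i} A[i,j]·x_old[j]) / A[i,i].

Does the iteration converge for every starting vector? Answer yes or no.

Let D = diag(11, 11, 14, -19, -9, -13); L, U the strict triangles.
T_GS = -(D+L)⁻¹U: row 0 first, T[0,4] = -(3)/(11) = -0.2727; later rows by forward substitution.
  T[0,:] = [+0.0000 +0.3636 -0.0909 -0.5455 -0.2727 -0.2727]
  T[1,:] = [+0.0000 +0.0331 +0.2645 -0.3223 +0.1570 -0.2975]
  T[2,:] = [+0.0000 -0.1700 -0.0744 -0.0567 +0.3353 -0.0413]
  T[3,:] = [+0.0000 -0.0577 +0.0800 +0.1562 -0.2664 -0.0374]
  T[4,:] = [+0.0000 +0.1603 +0.0189 -0.2819 -0.0341 -0.3663]
  T[5,:] = [+0.0000 -0.2648 +0.1288 +0.1848 +0.2254 +0.0415]
eigenvalue magnitudes: 0.5359, 0.3037, 0.3037, 0.1391, 0.1391, 0.0000.
ρ(T) = max|λ| = 0.5359; 0.5359 < 1 ⇒ converges.

yes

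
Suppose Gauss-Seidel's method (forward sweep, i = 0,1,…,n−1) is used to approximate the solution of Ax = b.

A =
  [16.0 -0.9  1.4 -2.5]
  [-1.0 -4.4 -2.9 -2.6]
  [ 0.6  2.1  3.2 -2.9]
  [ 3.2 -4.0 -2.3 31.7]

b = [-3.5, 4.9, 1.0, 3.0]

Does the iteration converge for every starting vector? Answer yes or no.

yes

Write A = D+L+U with D = diag(16, -4.4, 3.2, 31.7).
GS T = -(D+L)⁻¹U: row 0 first, T[0,1] = -(-0.9)/(16) = +0.0563; later rows by forward substitution.
  T[0,:] = [+0.0000  +0.0563  -0.0875  +0.1562]
  T[1,:] = [+0.0000  -0.0128  -0.6392  -0.6264]
  T[2,:] = [+0.0000  -0.0022  +0.4359  +1.2880]
  T[3,:] = [+0.0000  -0.0074  -0.0402  -0.0014]
moduli |λ_i(T)| = 0.3335, 0.1008, 0.1008, 0.0000.
spectral radius ρ = 0.3335; 0.3335 < 1: convergent.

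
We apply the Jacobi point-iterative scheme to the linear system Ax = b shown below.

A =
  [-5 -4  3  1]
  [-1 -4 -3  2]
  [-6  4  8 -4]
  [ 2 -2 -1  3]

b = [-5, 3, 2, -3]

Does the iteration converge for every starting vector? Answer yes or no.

Let D = diag(-5, -4, 8, 3); L, U the strict triangles.
Jacobi: T = -D⁻¹(L+U), T[2,3] = -(-4)/(8) = +0.5000; T[2,2] = 0.
  T[0,:] = [+0.0000, -0.8000, +0.6000, +0.2000]
  T[1,:] = [-0.2500, +0.0000, -0.7500, +0.5000]
  T[2,:] = [+0.7500, -0.5000, +0.0000, +0.5000]
  T[3,:] = [-0.6667, +0.6667, +0.3333, +0.0000]
|λ(T)| sorted: 1.1331, 0.8712, 0.8712, 0.5233.
ρ(T) = max|λ| = 1.1331; 1.1331 > 1, so it fails to converge.

no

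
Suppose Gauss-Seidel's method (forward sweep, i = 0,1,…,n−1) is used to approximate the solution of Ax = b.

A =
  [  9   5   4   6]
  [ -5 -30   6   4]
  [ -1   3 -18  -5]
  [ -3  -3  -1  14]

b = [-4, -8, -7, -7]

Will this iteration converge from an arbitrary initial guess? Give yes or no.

Write A = D+L+U with D = diag(9, -30, -18, 14).
Gauss-Seidel: T = -(D+L)⁻¹U, row 0 first, T[0,1] = -(5)/(9) = -0.5556; later rows by forward substitution.
  T[0,:] = [+0.0000  -0.5556  -0.4444  -0.6667]
  T[1,:] = [+0.0000  +0.0926  +0.2741  +0.2444]
  T[2,:] = [+0.0000  +0.0463  +0.0704  -0.2000]
  T[3,:] = [+0.0000  -0.0959  -0.0315  -0.1048]
eigenvalue magnitudes: 0.2211, 0.1730, 0.1730, 0.0000.
ρ = 0.2211; 0.2211 < 1: convergent.

yes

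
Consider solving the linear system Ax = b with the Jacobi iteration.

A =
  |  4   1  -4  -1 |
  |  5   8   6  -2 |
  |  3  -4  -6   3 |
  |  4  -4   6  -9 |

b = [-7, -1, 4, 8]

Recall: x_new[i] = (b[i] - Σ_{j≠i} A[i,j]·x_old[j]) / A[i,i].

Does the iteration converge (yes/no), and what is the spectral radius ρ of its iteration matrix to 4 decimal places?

no, ρ = 1.4749

A = D + L + U where D = diag(4, 8, -6, -9).
Jacobi T = -D⁻¹(L+U): T[1,2] = -(6)/(8) = -0.7500; T[1,1] = 0.
  T[0,:] = [+0.0000  -0.2500  +1.0000  +0.2500]
  T[1,:] = [-0.6250  +0.0000  -0.7500  +0.2500]
  T[2,:] = [+0.5000  -0.6667  +0.0000  +0.5000]
  T[3,:] = [+0.4444  -0.4444  +0.6667  +0.0000]
eigenvalue magnitudes: 1.4749, 0.6700, 0.5271, 0.2777.
spectral radius ρ = 1.4749; 1.4749 > 1, so it fails to converge.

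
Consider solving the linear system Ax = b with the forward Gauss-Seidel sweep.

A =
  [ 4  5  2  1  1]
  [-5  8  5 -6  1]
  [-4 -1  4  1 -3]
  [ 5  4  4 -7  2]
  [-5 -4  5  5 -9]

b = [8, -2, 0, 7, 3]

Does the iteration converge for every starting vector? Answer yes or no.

Diagonal D = diag(4, 8, 4, -7, -9); L, U strict lower/upper.
GS T = -(D+L)⁻¹U: row 0 first, T[0,2] = -(2)/(4) = -0.5000; later rows by forward substitution.
  T[0,:] = [+0.0000  -1.2500  -0.5000  -0.2500  -0.2500]
  T[1,:] = [+0.0000  -0.7812  -0.9375  +0.5938  -0.2812]
  T[2,:] = [+0.0000  -1.4453  -0.7344  -0.3516  +0.4297]
  T[3,:] = [+0.0000  -2.1652  -1.3125  -0.0402  +0.1920]
  T[4,:] = [+0.0000  -0.9642  -0.4427  -0.3426  +0.6093]
|λ(T)| sorted: 1.5233, 0.6009, 0.1840, 0.1840, 0.0000.
ρ = 1.5233; 1.5233 > 1: divergent.

no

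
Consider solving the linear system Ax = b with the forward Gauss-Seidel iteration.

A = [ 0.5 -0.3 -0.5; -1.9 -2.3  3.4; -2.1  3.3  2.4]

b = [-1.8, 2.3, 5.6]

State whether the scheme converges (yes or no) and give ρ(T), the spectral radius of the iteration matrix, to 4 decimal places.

no, ρ = 1.1769

A = D + L + U where D = diag(0.5, -2.3, 2.4).
GS T = -(D+L)⁻¹U: row 0 first, T[0,2] = -(-0.5)/(0.5) = +1.0000; later rows by forward substitution.
  T[0,:] = [+0.0000, +0.6000, +1.0000]
  T[1,:] = [+0.0000, -0.4957, +0.6522]
  T[2,:] = [+0.0000, +1.2065, -0.0217]
|eigenvalues of T|: 1.1769, 0.6595, 0.0000.
ρ(T) = max|λ| = 1.1769; 1.1769 > 1: divergent.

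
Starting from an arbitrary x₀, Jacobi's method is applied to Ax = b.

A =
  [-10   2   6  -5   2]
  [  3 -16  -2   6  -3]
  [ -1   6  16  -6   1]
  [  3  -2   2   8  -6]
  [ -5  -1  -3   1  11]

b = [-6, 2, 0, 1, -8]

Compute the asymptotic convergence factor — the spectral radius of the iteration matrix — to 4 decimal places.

0.8517

Let D = diag(-10, -16, 16, 8, 11); L, U the strict triangles.
T_J = -D⁻¹(L+U): T[1,0] = -(3)/(-16) = +0.1875; T[1,1] = 0.
  T[0,:] = [+0.0000 +0.2000 +0.6000 -0.5000 +0.2000]
  T[1,:] = [+0.1875 +0.0000 -0.1250 +0.3750 -0.1875]
  T[2,:] = [+0.0625 -0.3750 +0.0000 +0.3750 -0.0625]
  T[3,:] = [-0.3750 +0.2500 -0.2500 +0.0000 +0.7500]
  T[4,:] = [+0.4545 +0.0909 +0.2727 -0.0909 +0.0000]
eigenvalue magnitudes: 0.8517, 0.4303, 0.4303, 0.3661, 0.3661.
ρ(T) = max|λ| = 0.8517; 0.8517 < 1: convergent.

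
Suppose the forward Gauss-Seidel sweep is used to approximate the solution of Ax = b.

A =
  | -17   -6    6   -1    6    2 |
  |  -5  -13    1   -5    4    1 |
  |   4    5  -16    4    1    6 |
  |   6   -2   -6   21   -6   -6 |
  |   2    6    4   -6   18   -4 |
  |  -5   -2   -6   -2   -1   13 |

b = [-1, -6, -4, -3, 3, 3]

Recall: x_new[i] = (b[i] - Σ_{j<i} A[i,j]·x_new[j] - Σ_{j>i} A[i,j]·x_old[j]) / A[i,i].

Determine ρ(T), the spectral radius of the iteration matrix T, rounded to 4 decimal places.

Write A = D+L+U with D = diag(-17, -13, -16, 21, 18, 13).
GS T = -(D+L)⁻¹U: row 0 first, T[0,1] = -(-6)/(-17) = -0.3529; later rows by forward substitution.
  T[0,:] = [+0.0000, -0.3529, +0.3529, -0.0588, +0.3529, +0.1176]
  T[1,:] = [+0.0000, +0.1357, -0.0588, -0.3620, +0.1719, +0.0317]
  T[2,:] = [+0.0000, -0.0458, +0.0699, +0.1222, +0.2045, +0.4143]
  T[3,:] = [+0.0000, +0.1007, -0.0865, +0.0172, +0.2597, +0.3735]
  T[4,:] = [+0.0000, +0.0377, -0.0640, +0.1058, -0.0554, +0.2310]
  T[5,:] = [+0.0000, -0.1176, +0.1407, -0.0111, +0.2923, +0.3166]
eigenvalue magnitudes: 0.5987, 0.2171, 0.2171, 0.2141, 0.0274, 0.0000.
ρ = 0.5987; 0.5987 < 1, so it converges for any x₀.

0.5987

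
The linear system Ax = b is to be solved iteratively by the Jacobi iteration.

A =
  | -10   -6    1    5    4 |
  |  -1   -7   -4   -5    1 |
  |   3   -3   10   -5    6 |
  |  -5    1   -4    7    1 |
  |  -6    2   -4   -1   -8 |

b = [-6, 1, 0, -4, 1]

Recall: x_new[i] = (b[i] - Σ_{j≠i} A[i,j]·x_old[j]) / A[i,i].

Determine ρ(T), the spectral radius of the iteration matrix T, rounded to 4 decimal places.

Write A = D+L+U with D = diag(-10, -7, 10, 7, -8).
Jacobi: T = -D⁻¹(L+U), T[1,2] = -(-4)/(-7) = -0.5714; T[1,1] = 0.
  T[0,:] = [+0.0000 -0.6000 +0.1000 +0.5000 +0.4000]
  T[1,:] = [-0.1429 +0.0000 -0.5714 -0.7143 +0.1429]
  T[2,:] = [-0.3000 +0.3000 +0.0000 +0.5000 -0.6000]
  T[3,:] = [+0.7143 -0.1429 +0.5714 +0.0000 -0.1429]
  T[4,:] = [-0.7500 +0.2500 -0.5000 -0.1250 +0.0000]
|eigenvalues of T|: 1.1240, 0.7076, 0.5013, 0.5013, 0.1147.
spectral radius ρ = 1.1240; 1.1240 > 1: divergent.

1.1240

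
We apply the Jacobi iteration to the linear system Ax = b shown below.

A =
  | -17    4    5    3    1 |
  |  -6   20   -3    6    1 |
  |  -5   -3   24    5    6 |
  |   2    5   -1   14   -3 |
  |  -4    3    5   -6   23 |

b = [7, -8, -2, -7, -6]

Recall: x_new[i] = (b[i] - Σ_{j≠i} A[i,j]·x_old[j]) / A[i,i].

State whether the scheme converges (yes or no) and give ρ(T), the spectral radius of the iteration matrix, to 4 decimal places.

Write A = D+L+U with D = diag(-17, 20, 24, 14, 23).
T_J = -D⁻¹(L+U): T[2,4] = -(6)/(24) = -0.2500; T[2,2] = 0.
  T[0,:] = [+0.0000 +0.2353 +0.2941 +0.1765 +0.0588]
  T[1,:] = [+0.3000 +0.0000 +0.1500 -0.3000 -0.0500]
  T[2,:] = [+0.2083 +0.1250 +0.0000 -0.2083 -0.2500]
  T[3,:] = [-0.1429 -0.3571 +0.0714 +0.0000 +0.2143]
  T[4,:] = [+0.1739 -0.1304 -0.2174 +0.2609 +0.0000]
|roots of det(T-λI)|: 0.6123, 0.4288, 0.4288, 0.1540, 0.1540.
spectral radius ρ = 0.6123; 0.6123 < 1 ⇒ converges.

yes, ρ = 0.6123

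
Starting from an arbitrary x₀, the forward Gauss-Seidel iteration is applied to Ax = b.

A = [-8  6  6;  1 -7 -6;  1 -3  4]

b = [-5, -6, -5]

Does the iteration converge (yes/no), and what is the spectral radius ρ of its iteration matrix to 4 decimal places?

Split A = D + L + U, D = diag(-8, -7, 4).
T_GS = -(D+L)⁻¹U: row 0 first, T[0,1] = -(6)/(-8) = +0.7500; later rows by forward substitution.
  T[0,:] = [+0.0000  +0.7500  +0.7500]
  T[1,:] = [+0.0000  +0.1071  -0.7500]
  T[2,:] = [+0.0000  -0.1071  -0.7500]
|roots of det(T-λI)|: 0.8353, 0.1924, 0.0000.
spectral radius ρ = 0.8353; 0.8353 < 1, so it converges for any x₀.

yes, ρ = 0.8353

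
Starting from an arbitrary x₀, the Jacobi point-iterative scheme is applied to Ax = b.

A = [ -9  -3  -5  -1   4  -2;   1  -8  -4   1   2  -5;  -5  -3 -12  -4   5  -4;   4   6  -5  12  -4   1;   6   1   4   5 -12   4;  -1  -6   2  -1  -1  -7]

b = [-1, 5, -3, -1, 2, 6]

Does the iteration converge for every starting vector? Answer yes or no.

no

Let D = diag(-9, -8, -12, 12, -12, -7); L, U the strict triangles.
T_J = -D⁻¹(L+U): T[5,3] = -(-1)/(-7) = -0.1429; T[5,5] = 0.
  T[0,:] = [+0.0000, -0.3333, -0.5556, -0.1111, +0.4444, -0.2222]
  T[1,:] = [+0.1250, +0.0000, -0.5000, +0.1250, +0.2500, -0.6250]
  T[2,:] = [-0.4167, -0.2500, +0.0000, -0.3333, +0.4167, -0.3333]
  T[3,:] = [-0.3333, -0.5000, +0.4167, +0.0000, +0.3333, -0.0833]
  T[4,:] = [+0.5000, +0.0833, +0.3333, +0.4167, +0.0000, +0.3333]
  T[5,:] = [-0.1429, -0.8571, +0.2857, -0.1429, -0.1429, +0.0000]
|λ(T)| sorted: 1.2171, 0.6707, 0.6707, 0.4820, 0.3019, 0.3019.
ρ(T) = max|λ| = 1.2171; 1.2171 > 1, so it fails to converge.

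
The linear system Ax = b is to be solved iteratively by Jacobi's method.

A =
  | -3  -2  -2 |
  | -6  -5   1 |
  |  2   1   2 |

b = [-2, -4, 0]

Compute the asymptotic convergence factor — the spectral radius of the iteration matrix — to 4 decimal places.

1.2565

Split A = D + L + U, D = diag(-3, -5, 2).
T_J = -D⁻¹(L+U): T[0,1] = -(-2)/(-3) = -0.6667; T[0,0] = 0.
  T[0,:] = [+0.0000 -0.6667 -0.6667]
  T[1,:] = [-1.2000 +0.0000 +0.2000]
  T[2,:] = [-1.0000 -0.5000 +0.0000]
|λ(T)| sorted: 1.2565, 1.0555, 0.2011.
spectral radius ρ = 1.2565; 1.2565 > 1, so it fails to converge.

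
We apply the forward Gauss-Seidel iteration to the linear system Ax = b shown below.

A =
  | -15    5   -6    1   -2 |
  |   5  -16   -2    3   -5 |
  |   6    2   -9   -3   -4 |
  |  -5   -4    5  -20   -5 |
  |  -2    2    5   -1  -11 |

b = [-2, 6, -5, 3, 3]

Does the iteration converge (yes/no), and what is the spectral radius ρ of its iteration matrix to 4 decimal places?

yes, ρ = 0.5107

Let D = diag(-15, -16, -9, -20, -11); L, U the strict triangles.
T_GS = -(D+L)⁻¹U: row 0 first, T[0,4] = -(-2)/(-15) = -0.1333; later rows by forward substitution.
  T[0,:] = [+0.0000, +0.3333, -0.4000, +0.0667, -0.1333]
  T[1,:] = [+0.0000, +0.1042, -0.2500, +0.2083, -0.3542]
  T[2,:] = [+0.0000, +0.2454, -0.3222, -0.2426, -0.6120]
  T[3,:] = [+0.0000, -0.0428, +0.0694, -0.1190, -0.2988]
  T[4,:] = [+0.0000, +0.0738, -0.1255, -0.0737, -0.2912]
|roots of det(T-λI)|: 0.5107, 0.2203, 0.2203, 0.0255, 0.0000.
ρ(T) = max|λ| = 0.5107; 0.5107 < 1, so it converges for any x₀.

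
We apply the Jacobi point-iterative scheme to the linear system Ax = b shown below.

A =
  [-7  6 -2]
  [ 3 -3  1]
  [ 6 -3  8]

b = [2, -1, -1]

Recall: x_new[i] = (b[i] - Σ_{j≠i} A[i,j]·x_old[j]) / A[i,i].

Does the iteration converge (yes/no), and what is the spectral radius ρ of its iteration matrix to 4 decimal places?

A = D + L + U where D = diag(-7, -3, 8).
Jacobi T = -D⁻¹(L+U): T[2,1] = -(-3)/(8) = +0.3750; T[2,2] = 0.
  T[0,:] = [+0.0000, +0.8571, -0.2857]
  T[1,:] = [+1.0000, +0.0000, +0.3333]
  T[2,:] = [-0.7500, +0.3750, +0.0000]
|eigenvalues of T|: 1.2092, 0.9204, 0.2888.
ρ(T) = max|λ| = 1.2092; 1.2092 > 1 ⇒ diverges.

no, ρ = 1.2092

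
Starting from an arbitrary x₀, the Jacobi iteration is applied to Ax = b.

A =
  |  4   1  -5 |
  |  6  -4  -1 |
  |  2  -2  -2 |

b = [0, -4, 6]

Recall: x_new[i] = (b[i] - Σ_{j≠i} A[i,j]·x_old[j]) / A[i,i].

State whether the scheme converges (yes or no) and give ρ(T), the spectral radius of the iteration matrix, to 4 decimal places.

no, ρ = 1.5218

Diagonal D = diag(4, -4, -2); L, U strict lower/upper.
Jacobi T = -D⁻¹(L+U): T[2,0] = -(2)/(-2) = +1.0000; T[2,2] = 0.
  T[0,:] = [+0.0000, -0.2500, +1.2500]
  T[1,:] = [+1.5000, +0.0000, -0.2500]
  T[2,:] = [+1.0000, -1.0000, +0.0000]
|eigenvalues of T|: 1.5218, 1.0913, 1.0913.
spectral radius ρ = 1.5218; 1.5218 > 1: divergent.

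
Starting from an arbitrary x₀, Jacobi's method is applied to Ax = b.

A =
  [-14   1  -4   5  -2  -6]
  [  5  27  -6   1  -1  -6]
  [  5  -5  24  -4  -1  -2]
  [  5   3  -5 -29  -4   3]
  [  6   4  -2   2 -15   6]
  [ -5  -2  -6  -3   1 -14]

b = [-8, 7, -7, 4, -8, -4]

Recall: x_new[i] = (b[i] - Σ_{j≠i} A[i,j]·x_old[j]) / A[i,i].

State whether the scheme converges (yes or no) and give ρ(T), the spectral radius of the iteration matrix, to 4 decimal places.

A = D + L + U where D = diag(-14, 27, 24, -29, -15, -14).
T_J = -D⁻¹(L+U): T[4,1] = -(4)/(-15) = +0.2667; T[4,4] = 0.
  T[0,:] = [+0.0000 +0.0714 -0.2857 +0.3571 -0.1429 -0.4286]
  T[1,:] = [-0.1852 +0.0000 +0.2222 -0.0370 +0.0370 +0.2222]
  T[2,:] = [-0.2083 +0.2083 +0.0000 +0.1667 +0.0417 +0.0833]
  T[3,:] = [+0.1724 +0.1034 -0.1724 +0.0000 -0.1379 +0.1034]
  T[4,:] = [+0.4000 +0.2667 -0.1333 +0.1333 +0.0000 +0.4000]
  T[5,:] = [-0.3571 -0.1429 -0.4286 -0.2143 +0.0714 +0.0000]
|eigenvalues of T|: 0.5794, 0.3994, 0.3994, 0.3232, 0.3232, 0.1043.
ρ(T) = max|λ| = 0.5794; 0.5794 < 1: convergent.

yes, ρ = 0.5794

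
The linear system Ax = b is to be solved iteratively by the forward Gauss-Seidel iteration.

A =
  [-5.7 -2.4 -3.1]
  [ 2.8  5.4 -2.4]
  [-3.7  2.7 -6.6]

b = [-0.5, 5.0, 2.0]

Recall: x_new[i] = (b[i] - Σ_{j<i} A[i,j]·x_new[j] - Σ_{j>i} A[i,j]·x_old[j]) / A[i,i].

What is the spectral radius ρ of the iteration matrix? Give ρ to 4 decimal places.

Let D = diag(-5.7, 5.4, -6.6); L, U the strict triangles.
Gauss-Seidel: T = -(D+L)⁻¹U, row 0 first, T[0,2] = -(-3.1)/(-5.7) = -0.5439; later rows by forward substitution.
  T[0,:] = [+0.0000, -0.4211, -0.5439]
  T[1,:] = [+0.0000, +0.2183, +0.7264]
  T[2,:] = [+0.0000, +0.3254, +0.6021]
|λ(T)| sorted: 0.9329, 0.1125, 0.0000.
spectral radius ρ = 0.9329; 0.9329 < 1: convergent.

0.9329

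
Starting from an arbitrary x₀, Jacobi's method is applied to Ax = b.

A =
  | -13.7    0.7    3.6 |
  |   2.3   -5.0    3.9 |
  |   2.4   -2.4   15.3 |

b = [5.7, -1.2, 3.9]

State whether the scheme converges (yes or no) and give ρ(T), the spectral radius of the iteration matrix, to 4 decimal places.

Write A = D+L+U with D = diag(-13.7, -5, 15.3).
T_J = -D⁻¹(L+U): T[2,0] = -(2.4)/(15.3) = -0.1569; T[2,2] = 0.
  T[0,:] = [+0.0000 +0.0511 +0.2628]
  T[1,:] = [+0.4600 +0.0000 +0.7800]
  T[2,:] = [-0.1569 +0.1569 +0.0000]
|λ(T)| sorted: 0.3725, 0.2101, 0.1624.
spectral radius ρ = 0.3725; 0.3725 < 1 ⇒ converges.

yes, ρ = 0.3725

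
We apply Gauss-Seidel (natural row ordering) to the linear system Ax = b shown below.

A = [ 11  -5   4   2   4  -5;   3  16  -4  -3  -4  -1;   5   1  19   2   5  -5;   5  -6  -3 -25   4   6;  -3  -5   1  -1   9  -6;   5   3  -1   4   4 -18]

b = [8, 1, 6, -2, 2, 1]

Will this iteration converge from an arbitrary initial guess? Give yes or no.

yes

Split A = D + L + U, D = diag(11, 16, 19, -25, 9, -18).
GS T = -(D+L)⁻¹U: row 0 first, T[0,3] = -(2)/(11) = -0.1818; later rows by forward substitution.
  T[0,:] = [+0.0000, +0.4545, -0.3636, -0.1818, -0.3636, +0.4545]
  T[1,:] = [+0.0000, -0.0852, +0.3182, +0.2216, +0.3182, -0.0227]
  T[2,:] = [+0.0000, -0.1151, +0.0789, -0.0691, -0.1842, +0.1447]
  T[3,:] = [+0.0000, +0.1252, -0.1586, -0.0813, +0.0330, +0.3190]
  T[4,:] = [+0.0000, +0.1309, +0.0292, +0.0611, +0.0797, +0.8249]
  T[5,:] = [+0.0000, +0.1754, -0.0811, -0.0142, -0.0127, +0.3686]
|eigenvalues of T|: 0.5563, 0.3143, 0.3143, 0.1025, 0.0629, 0.0000.
spectral radius ρ = 0.5563; 0.5563 < 1: convergent.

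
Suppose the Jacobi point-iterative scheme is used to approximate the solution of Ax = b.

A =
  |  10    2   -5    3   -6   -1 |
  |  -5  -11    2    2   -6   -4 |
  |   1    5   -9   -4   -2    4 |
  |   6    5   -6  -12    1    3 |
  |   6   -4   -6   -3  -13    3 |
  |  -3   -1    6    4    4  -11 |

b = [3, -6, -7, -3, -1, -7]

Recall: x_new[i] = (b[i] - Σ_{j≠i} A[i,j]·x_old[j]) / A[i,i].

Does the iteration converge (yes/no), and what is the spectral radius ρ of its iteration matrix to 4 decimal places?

Let D = diag(10, -11, -9, -12, -13, -11); L, U the strict triangles.
T_J = -D⁻¹(L+U): T[0,3] = -(3)/(10) = -0.3000; T[0,0] = 0.
  T[0,:] = [+0.0000, -0.2000, +0.5000, -0.3000, +0.6000, +0.1000]
  T[1,:] = [-0.4545, +0.0000, +0.1818, +0.1818, -0.5455, -0.3636]
  T[2,:] = [+0.1111, +0.5556, +0.0000, -0.4444, -0.2222, +0.4444]
  T[3,:] = [+0.5000, +0.4167, -0.5000, +0.0000, +0.0833, +0.2500]
  T[4,:] = [+0.4615, -0.3077, -0.4615, -0.2308, +0.0000, +0.2308]
  T[5,:] = [-0.2727, -0.0909, +0.5455, +0.3636, +0.3636, +0.0000]
|roots of det(T-λI)|: 1.2978, 0.6994, 0.6410, 0.3292, 0.2020, 0.2020.
spectral radius ρ = 1.2978; 1.2978 > 1: divergent.

no, ρ = 1.2978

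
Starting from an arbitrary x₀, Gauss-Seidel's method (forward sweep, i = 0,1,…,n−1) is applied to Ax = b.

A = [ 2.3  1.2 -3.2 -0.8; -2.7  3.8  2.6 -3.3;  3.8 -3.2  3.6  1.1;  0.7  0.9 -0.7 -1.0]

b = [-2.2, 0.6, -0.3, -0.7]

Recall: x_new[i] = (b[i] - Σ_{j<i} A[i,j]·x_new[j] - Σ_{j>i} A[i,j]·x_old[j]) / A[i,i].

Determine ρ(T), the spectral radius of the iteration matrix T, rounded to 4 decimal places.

Write A = D+L+U with D = diag(2.3, 3.8, 3.6, -1).
T_GS = -(D+L)⁻¹U: row 0 first, T[0,1] = -(1.2)/(2.3) = -0.5217; later rows by forward substitution.
  T[0,:] = [+0.0000, -0.5217, +1.3913, +0.3478]
  T[1,:] = [+0.0000, -0.3707, +0.3043, +1.1156]
  T[2,:] = [+0.0000, +0.2212, -1.1981, +0.3189]
  T[3,:] = [+0.0000, -0.8537, +2.0865, +1.0242]
|λ(T)| sorted: 1.3093, 0.6789, 0.0859, 0.0000.
ρ = 1.3093; 1.3093 > 1, so it fails to converge.

1.3093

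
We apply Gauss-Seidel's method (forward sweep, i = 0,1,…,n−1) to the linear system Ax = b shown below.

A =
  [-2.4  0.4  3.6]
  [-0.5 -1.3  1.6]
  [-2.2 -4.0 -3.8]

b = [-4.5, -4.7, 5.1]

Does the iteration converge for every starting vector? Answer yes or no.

Write A = D+L+U with D = diag(-2.4, -1.3, -3.8).
T_GS = -(D+L)⁻¹U: row 0 first, T[0,2] = -(3.6)/(-2.4) = +1.5000; later rows by forward substitution.
  T[0,:] = [+0.0000, +0.1667, +1.5000]
  T[1,:] = [+0.0000, -0.0641, +0.6538]
  T[2,:] = [+0.0000, -0.0290, -1.5567]
|roots of det(T-λI)|: 1.5439, 0.0769, 0.0000.
spectral radius ρ = 1.5439; 1.5439 > 1: divergent.

no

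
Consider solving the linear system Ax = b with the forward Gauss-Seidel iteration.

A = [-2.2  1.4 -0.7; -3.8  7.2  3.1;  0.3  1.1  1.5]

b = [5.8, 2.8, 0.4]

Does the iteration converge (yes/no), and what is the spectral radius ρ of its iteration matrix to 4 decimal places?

Diagonal D = diag(-2.2, 7.2, 1.5); L, U strict lower/upper.
Gauss-Seidel: T = -(D+L)⁻¹U, row 0 first, T[0,2] = -(-0.7)/(-2.2) = -0.3182; later rows by forward substitution.
  T[0,:] = [+0.0000 +0.6364 -0.3182]
  T[1,:] = [+0.0000 +0.3359 -0.5985]
  T[2,:] = [+0.0000 -0.3736 +0.5025]
moduli |λ_i(T)| = 0.8993, 0.0609, 0.0000.
ρ = 0.8993; 0.8993 < 1 ⇒ converges.

yes, ρ = 0.8993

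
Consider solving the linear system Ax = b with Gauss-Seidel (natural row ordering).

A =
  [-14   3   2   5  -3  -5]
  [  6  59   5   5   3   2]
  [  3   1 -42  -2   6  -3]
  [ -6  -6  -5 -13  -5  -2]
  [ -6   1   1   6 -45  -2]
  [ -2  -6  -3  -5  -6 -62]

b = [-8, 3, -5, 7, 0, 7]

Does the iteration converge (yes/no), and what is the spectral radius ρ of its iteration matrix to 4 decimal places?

yes, ρ = 0.2567

Split A = D + L + U, D = diag(-14, 59, -42, -13, -45, -62).
T_GS = -(D+L)⁻¹U: row 0 first, T[0,1] = -(3)/(-14) = +0.2143; later rows by forward substitution.
  T[0,:] = [+0.0000, +0.2143, +0.1429, +0.3571, -0.2143, -0.3571]
  T[1,:] = [+0.0000, -0.0218, -0.0993, -0.1211, -0.0291, +0.0024]
  T[2,:] = [+0.0000, +0.0148, +0.0078, -0.0250, +0.1269, -0.0969]
  T[3,:] = [+0.0000, -0.0945, -0.0231, -0.0993, -0.3211, +0.0471]
  T[4,:] = [+0.0000, -0.0413, -0.0242, -0.0641, -0.0121, +0.0074]
  T[5,:] = [+0.0000, +0.0061, +0.0088, +0.0156, +0.0306, +0.0115]
|eigenvalues of T|: 0.2567, 0.0705, 0.0521, 0.0521, 0.0097, 0.0000.
ρ = 0.2567; 0.2567 < 1, so it converges for any x₀.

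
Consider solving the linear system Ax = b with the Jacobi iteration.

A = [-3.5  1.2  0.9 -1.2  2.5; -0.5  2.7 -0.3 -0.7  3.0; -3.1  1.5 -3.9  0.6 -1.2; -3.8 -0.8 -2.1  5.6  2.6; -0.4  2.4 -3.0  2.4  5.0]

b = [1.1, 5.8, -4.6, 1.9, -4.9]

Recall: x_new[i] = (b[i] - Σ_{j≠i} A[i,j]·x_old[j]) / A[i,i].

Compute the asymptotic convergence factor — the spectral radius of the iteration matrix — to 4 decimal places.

1.1629

Diagonal D = diag(-3.5, 2.7, -3.9, 5.6, 5); L, U strict lower/upper.
T_J = -D⁻¹(L+U): T[4,3] = -(2.4)/(5) = -0.4800; T[4,4] = 0.
  T[0,:] = [+0.0000 +0.3429 +0.2571 -0.3429 +0.7143]
  T[1,:] = [+0.1852 +0.0000 +0.1111 +0.2593 -1.1111]
  T[2,:] = [-0.7949 +0.3846 +0.0000 +0.1538 -0.3077]
  T[3,:] = [+0.6786 +0.1429 +0.3750 +0.0000 -0.4643]
  T[4,:] = [+0.0800 -0.4800 +0.6000 -0.4800 +0.0000]
eigenvalue magnitudes: 1.1629, 0.8057, 0.8057, 0.7957, 0.0595.
ρ = 1.1629; 1.1629 > 1: divergent.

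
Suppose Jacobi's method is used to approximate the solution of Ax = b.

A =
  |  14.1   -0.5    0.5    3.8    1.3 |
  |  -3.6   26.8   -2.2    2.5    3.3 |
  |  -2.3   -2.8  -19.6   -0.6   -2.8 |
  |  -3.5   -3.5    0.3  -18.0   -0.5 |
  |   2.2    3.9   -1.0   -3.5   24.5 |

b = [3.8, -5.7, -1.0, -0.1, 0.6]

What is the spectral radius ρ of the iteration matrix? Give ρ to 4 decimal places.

Diagonal D = diag(14.1, 26.8, -19.6, -18, 24.5); L, U strict lower/upper.
Jacobi: T = -D⁻¹(L+U), T[2,4] = -(-2.8)/(-19.6) = -0.1429; T[2,2] = 0.
  T[0,:] = [+0.0000  +0.0355  -0.0355  -0.2695  -0.0922]
  T[1,:] = [+0.1343  +0.0000  +0.0821  -0.0933  -0.1231]
  T[2,:] = [-0.1173  -0.1429  +0.0000  -0.0306  -0.1429]
  T[3,:] = [-0.1944  -0.1944  +0.0167  +0.0000  -0.0278]
  T[4,:] = [-0.0898  -0.1592  +0.0408  +0.1429  +0.0000]
|λ(T)| sorted: 0.3731, 0.1983, 0.1983, 0.0654, 0.0171.
ρ = 0.3731; 0.3731 < 1: convergent.

0.3731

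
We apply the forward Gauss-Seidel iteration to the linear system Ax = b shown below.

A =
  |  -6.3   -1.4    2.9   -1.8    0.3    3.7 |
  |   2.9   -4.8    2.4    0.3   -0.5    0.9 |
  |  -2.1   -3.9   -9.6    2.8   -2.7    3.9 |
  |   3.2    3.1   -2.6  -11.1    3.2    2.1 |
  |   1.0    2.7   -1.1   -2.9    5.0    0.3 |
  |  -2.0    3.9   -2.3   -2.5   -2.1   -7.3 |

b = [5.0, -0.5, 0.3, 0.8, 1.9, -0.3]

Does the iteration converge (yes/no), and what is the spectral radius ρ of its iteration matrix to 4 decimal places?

Split A = D + L + U, D = diag(-6.3, -4.8, -9.6, -11.1, 5, -7.3).
Gauss-Seidel: T = -(D+L)⁻¹U, row 0 first, T[0,5] = -(3.7)/(-6.3) = +0.5873; later rows by forward substitution.
  T[0,:] = [+0.0000, -0.2222, +0.4603, -0.2857, +0.0476, +0.5873]
  T[1,:] = [+0.0000, -0.1343, +0.7781, -0.1101, -0.0754, +0.5423]
  T[2,:] = [+0.0000, +0.1032, -0.4168, +0.3989, -0.2610, +0.0575]
  T[3,:] = [+0.0000, -0.1257, +0.4476, -0.2066, +0.3421, +0.4965]
  T[4,:] = [+0.0000, +0.0667, -0.3443, +0.0846, +0.1722, -0.1697]
  T[5,:] = [+0.0000, -0.0195, +0.3667, -0.0598, -0.1378, -0.0105]
eigenvalue magnitudes: 0.8864, 0.4144, 0.2583, 0.1454, 0.0111, 0.0000.
ρ(T) = max|λ| = 0.8864; 0.8864 < 1, so it converges for any x₀.

yes, ρ = 0.8864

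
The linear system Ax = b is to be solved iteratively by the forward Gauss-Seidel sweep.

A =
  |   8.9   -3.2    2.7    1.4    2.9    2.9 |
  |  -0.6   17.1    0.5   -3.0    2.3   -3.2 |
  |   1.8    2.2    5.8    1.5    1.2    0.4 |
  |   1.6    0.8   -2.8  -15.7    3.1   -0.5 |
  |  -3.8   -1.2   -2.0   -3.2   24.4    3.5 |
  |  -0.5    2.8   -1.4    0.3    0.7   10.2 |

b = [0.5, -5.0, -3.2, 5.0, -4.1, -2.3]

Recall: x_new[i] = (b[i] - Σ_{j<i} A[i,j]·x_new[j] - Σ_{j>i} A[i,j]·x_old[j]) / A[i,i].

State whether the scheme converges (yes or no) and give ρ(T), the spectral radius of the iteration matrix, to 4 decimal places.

yes, ρ = 0.2749

Write A = D+L+U with D = diag(8.9, 17.1, 5.8, -15.7, 24.4, 10.2).
T_GS = -(D+L)⁻¹U: row 0 first, T[0,5] = -(2.9)/(8.9) = -0.3258; later rows by forward substitution.
  T[0,:] = [+0.0000, +0.3596, -0.3034, -0.1573, -0.3258, -0.3258]
  T[1,:] = [+0.0000, +0.0126, -0.0399, +0.1699, -0.1459, +0.1757]
  T[2,:] = [+0.0000, -0.1164, +0.1093, -0.2743, -0.0504, -0.0345]
  T[3,:] = [+0.0000, +0.0580, -0.0524, +0.0415, +0.1658, -0.0500]
  T[4,:] = [+0.0000, +0.0547, -0.0471, -0.0332, -0.0403, -0.1949]
  T[5,:] = [+0.0000, -0.0073, +0.0159, -0.0909, +0.0151, -0.0541]
|roots of det(T-λI)|: 0.2749, 0.1863, 0.1863, 0.0253, 0.0156, 0.0000.
spectral radius ρ = 0.2749; 0.2749 < 1, so it converges for any x₀.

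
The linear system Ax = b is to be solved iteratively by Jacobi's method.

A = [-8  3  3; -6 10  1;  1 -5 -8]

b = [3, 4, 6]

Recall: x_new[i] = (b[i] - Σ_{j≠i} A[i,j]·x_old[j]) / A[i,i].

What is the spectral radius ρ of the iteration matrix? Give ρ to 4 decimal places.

Split A = D + L + U, D = diag(-8, 10, -8).
T_J = -D⁻¹(L+U): T[2,1] = -(-5)/(-8) = -0.6250; T[2,2] = 0.
  T[0,:] = [+0.0000, +0.3750, +0.3750]
  T[1,:] = [+0.6000, +0.0000, -0.1000]
  T[2,:] = [+0.1250, -0.6250, +0.0000]
moduli |λ_i(T)| = 0.7303, 0.4461, 0.4461.
spectral radius ρ = 0.7303; 0.7303 < 1 ⇒ converges.

0.7303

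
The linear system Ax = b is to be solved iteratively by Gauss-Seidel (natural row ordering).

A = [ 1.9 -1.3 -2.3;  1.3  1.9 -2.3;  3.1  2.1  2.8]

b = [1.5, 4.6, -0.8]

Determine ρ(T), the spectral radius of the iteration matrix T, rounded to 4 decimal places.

Split A = D + L + U, D = diag(1.9, 1.9, 2.8).
GS T = -(D+L)⁻¹U: row 0 first, T[0,2] = -(-2.3)/(1.9) = +1.2105; later rows by forward substitution.
  T[0,:] = [+0.0000 +0.6842 +1.2105]
  T[1,:] = [+0.0000 -0.4681 +0.3823]
  T[2,:] = [+0.0000 -0.4064 -1.6269]
|roots of det(T-λI)|: 1.4722, 0.6229, 0.0000.
ρ(T) = max|λ| = 1.4722; 1.4722 > 1: divergent.

1.4722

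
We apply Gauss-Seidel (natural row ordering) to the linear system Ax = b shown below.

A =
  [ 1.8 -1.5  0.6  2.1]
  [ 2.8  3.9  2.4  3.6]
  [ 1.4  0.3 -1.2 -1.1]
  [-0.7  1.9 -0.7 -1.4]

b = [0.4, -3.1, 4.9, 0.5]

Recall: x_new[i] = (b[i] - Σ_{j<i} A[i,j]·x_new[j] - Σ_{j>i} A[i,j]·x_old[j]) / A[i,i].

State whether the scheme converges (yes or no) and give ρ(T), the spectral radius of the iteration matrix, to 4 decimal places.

no, ρ = 1.4665

Write A = D+L+U with D = diag(1.8, 3.9, -1.2, -1.4).
T_GS = -(D+L)⁻¹U: row 0 first, T[0,3] = -(2.1)/(1.8) = -1.1667; later rows by forward substitution.
  T[0,:] = [+0.0000, +0.8333, -0.3333, -1.1667]
  T[1,:] = [+0.0000, -0.5983, -0.3761, -0.0855]
  T[2,:] = [+0.0000, +0.8226, -0.4829, -2.2991]
  T[3,:] = [+0.0000, -1.6400, -0.1023, +1.6169]
|roots of det(T-λI)|: 1.4665, 1.0793, 0.1485, 0.0000.
ρ(T) = max|λ| = 1.4665; 1.4665 > 1: divergent.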